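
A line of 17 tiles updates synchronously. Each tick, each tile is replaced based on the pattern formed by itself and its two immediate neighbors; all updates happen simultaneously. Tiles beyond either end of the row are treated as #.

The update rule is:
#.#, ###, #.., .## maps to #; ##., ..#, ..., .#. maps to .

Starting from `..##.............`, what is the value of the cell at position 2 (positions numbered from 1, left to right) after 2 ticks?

#.#.#............
.#.#.#...........
position 2 holds #

#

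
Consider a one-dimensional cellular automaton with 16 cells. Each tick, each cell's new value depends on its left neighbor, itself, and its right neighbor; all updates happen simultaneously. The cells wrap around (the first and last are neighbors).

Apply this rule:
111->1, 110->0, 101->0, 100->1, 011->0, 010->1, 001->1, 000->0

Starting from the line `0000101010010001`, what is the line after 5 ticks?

1001101011111011
0110001001110001
0001011110101011
1011001100101000
1000110011101101

1000110011101101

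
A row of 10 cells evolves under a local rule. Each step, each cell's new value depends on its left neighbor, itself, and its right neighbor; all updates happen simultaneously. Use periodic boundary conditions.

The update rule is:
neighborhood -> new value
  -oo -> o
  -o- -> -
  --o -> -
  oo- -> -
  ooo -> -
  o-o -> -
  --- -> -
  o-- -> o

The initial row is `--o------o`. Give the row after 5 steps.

----o--o--

o--o------
-o--o-----
--o--o----
---o--o---
----o--o--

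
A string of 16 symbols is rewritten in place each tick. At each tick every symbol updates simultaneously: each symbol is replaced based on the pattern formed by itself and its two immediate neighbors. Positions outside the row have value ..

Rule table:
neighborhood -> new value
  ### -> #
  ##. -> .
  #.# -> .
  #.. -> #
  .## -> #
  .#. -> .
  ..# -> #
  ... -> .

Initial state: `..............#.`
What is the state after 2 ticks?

.............#.#
............#...

............#...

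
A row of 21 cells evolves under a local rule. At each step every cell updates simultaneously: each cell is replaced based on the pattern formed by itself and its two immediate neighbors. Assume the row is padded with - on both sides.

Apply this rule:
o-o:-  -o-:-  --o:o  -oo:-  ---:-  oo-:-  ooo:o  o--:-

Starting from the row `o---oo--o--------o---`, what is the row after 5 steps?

---o--------o--------

step 1: ---o---o--------o----
step 2: --o---o--------o-----
step 3: -o---o--------o------
step 4: o---o--------o-------
step 5: ---o--------o--------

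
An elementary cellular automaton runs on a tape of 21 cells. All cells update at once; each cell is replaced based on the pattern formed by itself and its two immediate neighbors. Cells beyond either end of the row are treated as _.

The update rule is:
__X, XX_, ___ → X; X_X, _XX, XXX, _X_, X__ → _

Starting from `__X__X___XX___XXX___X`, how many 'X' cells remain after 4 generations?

12

generation 1: XX__X__XX_X_XX__X_XX_
generation 2: _X_X__X_X____X_X___X_
generation 3: X____X____XXX____XX__
generation 4: __XXX__XXX__X_XXX_X_X
count of X: 12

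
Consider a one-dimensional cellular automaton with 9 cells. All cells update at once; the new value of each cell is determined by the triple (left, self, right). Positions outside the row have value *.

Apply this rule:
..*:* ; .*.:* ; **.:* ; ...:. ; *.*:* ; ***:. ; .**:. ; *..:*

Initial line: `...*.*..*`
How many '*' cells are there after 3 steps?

3

*.******.
**.....**
.**...*..
count of *: 3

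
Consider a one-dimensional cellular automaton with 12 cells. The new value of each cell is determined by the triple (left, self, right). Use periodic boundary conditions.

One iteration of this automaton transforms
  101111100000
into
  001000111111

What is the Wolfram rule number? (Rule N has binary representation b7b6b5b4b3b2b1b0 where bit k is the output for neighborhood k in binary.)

91

position 3: 111 → 0  (bit 7 = 0)
position 6: 110 → 1  (bit 6 = 1)
position 1: 101 → 0  (bit 5 = 0)
position 7: 100 → 1  (bit 4 = 1)
position 2: 011 → 1  (bit 3 = 1)
position 0: 010 → 0  (bit 2 = 0)
position 11: 001 → 1  (bit 1 = 1)
position 8: 000 → 1  (bit 0 = 1)
bits b7..b0 = 01011011 = 91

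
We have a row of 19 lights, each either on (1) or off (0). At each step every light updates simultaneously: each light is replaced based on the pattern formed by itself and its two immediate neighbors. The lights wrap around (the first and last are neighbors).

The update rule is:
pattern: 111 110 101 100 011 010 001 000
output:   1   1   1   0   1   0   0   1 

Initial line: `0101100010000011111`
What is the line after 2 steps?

1011101000111011111
1111110010111111111

1111110010111111111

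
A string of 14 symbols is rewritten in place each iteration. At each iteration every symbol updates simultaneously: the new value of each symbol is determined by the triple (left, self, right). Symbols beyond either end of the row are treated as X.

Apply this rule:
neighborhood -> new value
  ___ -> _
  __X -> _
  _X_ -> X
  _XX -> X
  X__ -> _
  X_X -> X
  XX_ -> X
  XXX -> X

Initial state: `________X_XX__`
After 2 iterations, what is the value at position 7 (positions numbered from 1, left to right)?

________XXXX__
________XXXX__
position 7 holds _

_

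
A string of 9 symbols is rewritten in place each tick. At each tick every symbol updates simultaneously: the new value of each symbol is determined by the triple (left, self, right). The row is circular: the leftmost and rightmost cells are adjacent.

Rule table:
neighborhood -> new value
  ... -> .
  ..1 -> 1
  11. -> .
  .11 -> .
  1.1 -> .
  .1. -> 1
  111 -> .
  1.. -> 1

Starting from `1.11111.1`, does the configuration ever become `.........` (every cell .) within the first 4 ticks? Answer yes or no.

.........
all cells are . at tick 1

yes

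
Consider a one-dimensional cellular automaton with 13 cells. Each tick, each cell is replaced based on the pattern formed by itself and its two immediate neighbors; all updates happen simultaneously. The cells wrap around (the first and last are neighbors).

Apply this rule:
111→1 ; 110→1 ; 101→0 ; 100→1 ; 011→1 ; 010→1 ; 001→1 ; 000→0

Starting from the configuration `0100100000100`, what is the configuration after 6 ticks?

tick 1: 1111110001110
tick 2: 1111111011110
tick 3: 1111111011110  (fixed point — unchanged through tick 6)

1111111011110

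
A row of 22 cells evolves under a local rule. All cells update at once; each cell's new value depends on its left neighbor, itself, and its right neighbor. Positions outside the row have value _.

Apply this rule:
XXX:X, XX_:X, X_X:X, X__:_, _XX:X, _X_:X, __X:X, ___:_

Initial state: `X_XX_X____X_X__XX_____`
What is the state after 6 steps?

XXXXXXXXXXXXXXXXX_____

XXXXXX___XXXX_XXX_____
XXXXXX__XXXXXXXXX_____
XXXXXX_XXXXXXXXXX_____
XXXXXXXXXXXXXXXXX_____
XXXXXXXXXXXXXXXXX_____  (fixed point — unchanged through step 6)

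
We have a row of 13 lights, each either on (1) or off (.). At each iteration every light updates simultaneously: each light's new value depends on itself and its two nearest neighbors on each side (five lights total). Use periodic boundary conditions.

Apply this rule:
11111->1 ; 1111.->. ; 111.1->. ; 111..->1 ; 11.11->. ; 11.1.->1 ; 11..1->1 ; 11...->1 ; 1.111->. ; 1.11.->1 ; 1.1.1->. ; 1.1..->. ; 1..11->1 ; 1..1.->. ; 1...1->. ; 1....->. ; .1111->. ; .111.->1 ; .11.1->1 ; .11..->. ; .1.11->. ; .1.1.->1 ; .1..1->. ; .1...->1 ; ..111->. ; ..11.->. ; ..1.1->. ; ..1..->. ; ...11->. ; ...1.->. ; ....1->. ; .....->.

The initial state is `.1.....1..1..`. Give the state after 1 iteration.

..1........1.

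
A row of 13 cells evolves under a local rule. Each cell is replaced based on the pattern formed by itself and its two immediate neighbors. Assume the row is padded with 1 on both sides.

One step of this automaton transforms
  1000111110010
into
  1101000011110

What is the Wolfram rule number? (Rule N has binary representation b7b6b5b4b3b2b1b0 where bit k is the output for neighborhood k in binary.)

position 5: 111 → 0  (bit 7 = 0)
position 0: 110 → 1  (bit 6 = 1)
position 12: 101 → 0  (bit 5 = 0)
position 1: 100 → 1  (bit 4 = 1)
position 4: 011 → 0  (bit 3 = 0)
position 11: 010 → 1  (bit 2 = 1)
position 3: 001 → 1  (bit 1 = 1)
position 2: 000 → 0  (bit 0 = 0)
bits b7..b0 = 01010110 = 86

86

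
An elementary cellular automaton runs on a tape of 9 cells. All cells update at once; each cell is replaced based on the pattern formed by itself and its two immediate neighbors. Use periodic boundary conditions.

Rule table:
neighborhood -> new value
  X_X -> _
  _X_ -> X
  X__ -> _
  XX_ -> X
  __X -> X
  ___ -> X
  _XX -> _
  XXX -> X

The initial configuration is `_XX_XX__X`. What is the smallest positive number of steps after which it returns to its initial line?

2

__X__X_XX
_XX_XX__X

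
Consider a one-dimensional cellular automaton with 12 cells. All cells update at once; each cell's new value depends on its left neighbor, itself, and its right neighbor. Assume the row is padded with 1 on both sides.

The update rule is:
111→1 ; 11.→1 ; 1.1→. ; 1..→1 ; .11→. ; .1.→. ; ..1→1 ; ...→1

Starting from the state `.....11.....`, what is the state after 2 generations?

11111..11111

generation 1: 11111.111111
generation 2: 11111..11111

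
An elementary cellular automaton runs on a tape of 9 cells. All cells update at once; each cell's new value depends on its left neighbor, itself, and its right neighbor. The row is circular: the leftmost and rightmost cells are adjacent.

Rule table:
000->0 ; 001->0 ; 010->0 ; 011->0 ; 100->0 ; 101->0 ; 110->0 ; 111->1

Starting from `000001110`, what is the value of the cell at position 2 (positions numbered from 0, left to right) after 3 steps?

000000100
000000000
000000000
position 2 holds 0

0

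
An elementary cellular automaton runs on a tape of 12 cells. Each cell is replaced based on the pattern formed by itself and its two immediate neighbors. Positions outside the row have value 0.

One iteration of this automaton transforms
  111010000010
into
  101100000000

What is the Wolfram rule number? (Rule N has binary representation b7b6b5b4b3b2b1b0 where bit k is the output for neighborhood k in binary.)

104

position 1: 111 → 0  (bit 7 = 0)
position 2: 110 → 1  (bit 6 = 1)
position 3: 101 → 1  (bit 5 = 1)
position 5: 100 → 0  (bit 4 = 0)
position 0: 011 → 1  (bit 3 = 1)
position 4: 010 → 0  (bit 2 = 0)
position 9: 001 → 0  (bit 1 = 0)
position 6: 000 → 0  (bit 0 = 0)
bits b7..b0 = 01101000 = 104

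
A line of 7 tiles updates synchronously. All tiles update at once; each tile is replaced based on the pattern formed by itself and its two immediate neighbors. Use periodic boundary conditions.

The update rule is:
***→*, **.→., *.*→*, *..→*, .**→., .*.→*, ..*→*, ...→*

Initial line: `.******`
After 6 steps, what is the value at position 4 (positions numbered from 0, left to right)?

*.****.
**.**.*
*.*..*.
*******
*******  (fixed point — unchanged through step 6)
position 4 holds *

*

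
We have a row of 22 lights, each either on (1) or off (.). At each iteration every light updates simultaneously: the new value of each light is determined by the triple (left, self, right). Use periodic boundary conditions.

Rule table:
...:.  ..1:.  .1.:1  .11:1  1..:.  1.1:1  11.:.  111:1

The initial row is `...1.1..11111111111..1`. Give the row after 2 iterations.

...11...111111111....1

iteration 1: ...111..1111111111...1
iteration 2: ...11...111111111....1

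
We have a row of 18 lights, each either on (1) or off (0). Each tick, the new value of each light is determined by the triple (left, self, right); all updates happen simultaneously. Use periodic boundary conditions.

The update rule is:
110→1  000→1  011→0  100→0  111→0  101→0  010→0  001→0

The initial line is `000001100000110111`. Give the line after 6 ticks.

011100101111111100

011100101110010001
000100000010000100
110001111000110001
010100001010010100
000001100000000001
011100101111111100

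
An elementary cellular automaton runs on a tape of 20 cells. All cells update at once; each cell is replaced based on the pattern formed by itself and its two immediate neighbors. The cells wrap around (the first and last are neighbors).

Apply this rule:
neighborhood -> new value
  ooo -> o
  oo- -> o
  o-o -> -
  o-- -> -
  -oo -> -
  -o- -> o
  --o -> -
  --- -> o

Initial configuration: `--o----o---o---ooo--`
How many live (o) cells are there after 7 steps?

step 1: o-o-oo-o-o-o-o--oo-o
step 2: o-o--o-o-o-o-o---o--
step 3: o-o--o-o-o-o-o-o-o--
step 4: o-o--o-o-o-o-o-o-o--  (fixed point — unchanged through step 7)
count of o: 9

9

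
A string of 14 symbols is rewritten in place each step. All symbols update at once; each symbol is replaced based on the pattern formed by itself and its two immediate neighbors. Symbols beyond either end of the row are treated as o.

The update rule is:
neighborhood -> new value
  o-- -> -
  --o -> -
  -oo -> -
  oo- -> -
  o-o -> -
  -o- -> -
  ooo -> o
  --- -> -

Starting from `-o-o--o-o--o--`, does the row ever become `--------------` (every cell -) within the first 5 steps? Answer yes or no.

yes

step 1: --------------
all cells are - at step 1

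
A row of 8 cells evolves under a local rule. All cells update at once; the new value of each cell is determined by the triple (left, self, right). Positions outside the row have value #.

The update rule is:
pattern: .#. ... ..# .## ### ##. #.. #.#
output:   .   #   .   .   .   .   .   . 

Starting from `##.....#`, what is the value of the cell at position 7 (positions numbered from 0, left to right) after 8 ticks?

.

tick 1: ...###..
tick 2: .#......
tick 3: ...####.
tick 4: .#......  (repeats tick 2; period 2)
tick 8: .#......
position 7 holds .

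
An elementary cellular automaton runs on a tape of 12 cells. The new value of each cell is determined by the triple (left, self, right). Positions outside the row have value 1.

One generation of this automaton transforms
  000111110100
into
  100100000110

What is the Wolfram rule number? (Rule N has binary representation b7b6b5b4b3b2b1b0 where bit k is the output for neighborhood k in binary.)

28

position 4: 111 → 0  (bit 7 = 0)
position 7: 110 → 0  (bit 6 = 0)
position 8: 101 → 0  (bit 5 = 0)
position 0: 100 → 1  (bit 4 = 1)
position 3: 011 → 1  (bit 3 = 1)
position 9: 010 → 1  (bit 2 = 1)
position 2: 001 → 0  (bit 1 = 0)
position 1: 000 → 0  (bit 0 = 0)
bits b7..b0 = 00011100 = 28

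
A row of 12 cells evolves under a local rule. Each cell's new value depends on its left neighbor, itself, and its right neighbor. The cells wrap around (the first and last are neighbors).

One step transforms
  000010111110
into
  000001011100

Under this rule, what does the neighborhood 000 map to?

0

At position 0 the neighborhood is 000; the next row has 0 there.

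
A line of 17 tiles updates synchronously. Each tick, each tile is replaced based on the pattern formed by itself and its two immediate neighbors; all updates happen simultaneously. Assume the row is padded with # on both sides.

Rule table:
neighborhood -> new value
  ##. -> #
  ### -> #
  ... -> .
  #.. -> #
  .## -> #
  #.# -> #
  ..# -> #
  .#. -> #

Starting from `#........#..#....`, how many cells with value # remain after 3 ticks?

15

##......######..#
###....##########
####..###########
count of #: 15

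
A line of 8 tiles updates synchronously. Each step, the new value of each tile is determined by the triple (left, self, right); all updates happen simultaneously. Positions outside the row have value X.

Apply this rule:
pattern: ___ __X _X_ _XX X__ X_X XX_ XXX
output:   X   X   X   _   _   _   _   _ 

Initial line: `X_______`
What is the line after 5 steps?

step 1: __XXXXXX
step 2: _X______
step 3: _X_XXXXX
step 4: _X______  (repeats step 2; period 2)
step 5: _X_XXXXX

_X_XXXXX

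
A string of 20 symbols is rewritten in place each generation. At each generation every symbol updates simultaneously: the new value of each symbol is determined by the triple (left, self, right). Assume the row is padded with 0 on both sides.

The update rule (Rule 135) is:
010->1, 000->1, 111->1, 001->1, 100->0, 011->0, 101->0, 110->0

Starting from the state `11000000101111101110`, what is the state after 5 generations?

00011111100111000100
11101111001010011101
01000110011010101001
11011000100010101011
00000011101110101000

00000011101110101000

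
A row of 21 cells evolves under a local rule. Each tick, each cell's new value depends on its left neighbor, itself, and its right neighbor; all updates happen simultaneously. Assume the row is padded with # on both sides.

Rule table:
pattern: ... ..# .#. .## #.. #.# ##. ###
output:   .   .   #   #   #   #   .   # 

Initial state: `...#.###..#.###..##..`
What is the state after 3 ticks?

#..####.#.####.#.#.#.
.#.###.######.#######
#####.######.########

#####.######.########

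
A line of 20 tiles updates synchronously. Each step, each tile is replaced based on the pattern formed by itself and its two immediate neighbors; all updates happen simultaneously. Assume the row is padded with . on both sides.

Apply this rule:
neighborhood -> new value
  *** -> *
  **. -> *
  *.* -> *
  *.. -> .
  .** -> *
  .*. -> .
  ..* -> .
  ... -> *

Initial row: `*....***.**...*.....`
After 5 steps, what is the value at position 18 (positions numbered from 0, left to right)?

step 1: ..**.******.*...****
step 2: *.**********..*.****
step 3: .***********...*****
step 4: .***********.*.*****
step 5: .************.******
position 18 holds *

*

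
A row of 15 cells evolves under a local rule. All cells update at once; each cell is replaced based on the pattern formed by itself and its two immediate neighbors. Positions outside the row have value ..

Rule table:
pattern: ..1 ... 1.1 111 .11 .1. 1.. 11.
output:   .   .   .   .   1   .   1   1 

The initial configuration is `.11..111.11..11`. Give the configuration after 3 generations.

.111.1.1.111.11
.1.1.....1.1.11
....1........11

....1........11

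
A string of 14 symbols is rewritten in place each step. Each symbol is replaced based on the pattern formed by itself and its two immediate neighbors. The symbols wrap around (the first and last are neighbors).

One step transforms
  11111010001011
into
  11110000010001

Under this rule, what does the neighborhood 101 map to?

At position 5 the neighborhood is 101; the next row has 0 there.

0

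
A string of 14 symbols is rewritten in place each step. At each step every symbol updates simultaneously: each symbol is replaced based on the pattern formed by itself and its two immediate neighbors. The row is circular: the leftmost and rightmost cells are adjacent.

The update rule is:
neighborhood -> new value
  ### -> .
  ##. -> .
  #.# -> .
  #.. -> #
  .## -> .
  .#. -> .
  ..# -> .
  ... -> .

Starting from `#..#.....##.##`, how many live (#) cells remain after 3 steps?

.#..#.........
..#..#........
...#..#.......
count of #: 2

2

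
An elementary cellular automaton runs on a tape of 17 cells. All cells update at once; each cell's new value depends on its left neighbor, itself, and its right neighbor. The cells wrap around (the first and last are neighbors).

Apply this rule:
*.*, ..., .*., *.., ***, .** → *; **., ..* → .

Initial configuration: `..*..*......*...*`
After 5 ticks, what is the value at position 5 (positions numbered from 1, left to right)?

*

*.**.******.***.*
.**.******.***.**
**.******.***.**.
*.******.***.**.*
.******.***.**.**
position 5 holds *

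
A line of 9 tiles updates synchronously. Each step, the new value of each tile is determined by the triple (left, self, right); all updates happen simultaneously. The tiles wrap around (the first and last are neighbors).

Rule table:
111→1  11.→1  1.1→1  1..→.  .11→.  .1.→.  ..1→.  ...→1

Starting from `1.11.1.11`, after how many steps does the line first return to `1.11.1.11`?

9

11.11.1.1
111.11.1.
.111.11.1
1.111.11.
.1.111.11
1.1.111.1
11.1.111.
.11.1.111
1.11.1.11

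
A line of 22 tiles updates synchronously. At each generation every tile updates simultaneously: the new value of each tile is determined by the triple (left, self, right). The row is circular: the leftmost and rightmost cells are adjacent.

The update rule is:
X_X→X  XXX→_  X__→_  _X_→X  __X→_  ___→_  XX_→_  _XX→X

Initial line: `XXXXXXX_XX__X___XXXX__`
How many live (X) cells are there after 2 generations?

4

X______XX___X___X_____
X______X____X___X_____
count of X: 4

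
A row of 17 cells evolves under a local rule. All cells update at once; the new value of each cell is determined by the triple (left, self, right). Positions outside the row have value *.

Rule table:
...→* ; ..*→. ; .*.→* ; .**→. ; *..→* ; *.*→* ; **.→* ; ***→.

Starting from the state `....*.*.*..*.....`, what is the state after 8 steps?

...**....***...**

***.******.*****.
..**.....**....**
*..*****..****...
**.....**....***.
.*****..****...**
*....**....***...
****..****...***.
...**....***...**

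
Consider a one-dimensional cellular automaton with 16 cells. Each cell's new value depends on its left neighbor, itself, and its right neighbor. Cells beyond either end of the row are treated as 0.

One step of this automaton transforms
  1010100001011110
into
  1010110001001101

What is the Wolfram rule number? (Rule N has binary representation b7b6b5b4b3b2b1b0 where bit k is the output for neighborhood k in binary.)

position 12: 111 → 1  (bit 7 = 1)
position 14: 110 → 0  (bit 6 = 0)
position 1: 101 → 0  (bit 5 = 0)
position 5: 100 → 1  (bit 4 = 1)
position 11: 011 → 0  (bit 3 = 0)
position 0: 010 → 1  (bit 2 = 1)
position 8: 001 → 0  (bit 1 = 0)
position 6: 000 → 0  (bit 0 = 0)
bits b7..b0 = 10010100 = 148

148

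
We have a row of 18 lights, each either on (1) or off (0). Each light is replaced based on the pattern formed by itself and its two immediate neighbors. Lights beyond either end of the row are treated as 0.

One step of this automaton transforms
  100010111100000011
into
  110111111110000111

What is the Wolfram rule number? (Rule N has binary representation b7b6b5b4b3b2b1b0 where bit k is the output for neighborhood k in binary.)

254

position 7: 111 → 1  (bit 7 = 1)
position 9: 110 → 1  (bit 6 = 1)
position 5: 101 → 1  (bit 5 = 1)
position 1: 100 → 1  (bit 4 = 1)
position 6: 011 → 1  (bit 3 = 1)
position 0: 010 → 1  (bit 2 = 1)
position 3: 001 → 1  (bit 1 = 1)
position 2: 000 → 0  (bit 0 = 0)
bits b7..b0 = 11111110 = 254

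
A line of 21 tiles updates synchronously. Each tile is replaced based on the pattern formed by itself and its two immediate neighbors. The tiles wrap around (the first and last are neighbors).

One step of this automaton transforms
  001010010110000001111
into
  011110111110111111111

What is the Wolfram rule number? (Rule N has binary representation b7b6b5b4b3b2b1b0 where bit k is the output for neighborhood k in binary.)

position 18: 111 → 1  (bit 7 = 1)
position 10: 110 → 1  (bit 6 = 1)
position 3: 101 → 1  (bit 5 = 1)
position 0: 100 → 0  (bit 4 = 0)
position 9: 011 → 1  (bit 3 = 1)
position 2: 010 → 1  (bit 2 = 1)
position 1: 001 → 1  (bit 1 = 1)
position 12: 000 → 1  (bit 0 = 1)
bits b7..b0 = 11101111 = 239

239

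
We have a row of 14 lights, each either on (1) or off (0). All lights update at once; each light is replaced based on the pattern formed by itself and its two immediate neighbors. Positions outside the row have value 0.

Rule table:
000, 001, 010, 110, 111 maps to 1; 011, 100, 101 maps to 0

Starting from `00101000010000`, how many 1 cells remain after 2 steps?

8

11101011110111
01101001110011
count of 1: 8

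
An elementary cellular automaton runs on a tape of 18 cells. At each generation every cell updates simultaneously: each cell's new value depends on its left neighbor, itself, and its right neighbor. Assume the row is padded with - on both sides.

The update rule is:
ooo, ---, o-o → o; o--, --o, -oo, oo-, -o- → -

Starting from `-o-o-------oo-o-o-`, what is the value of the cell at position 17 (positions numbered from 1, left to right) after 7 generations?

--o--ooooo---o-o--
o-----ooo--o--o--o
--ooo--o----------
o--o-----ooooooooo
-----ooo--ooooooo-
oooo--o----ooooo--
-oo-----oo--ooo--o
position 17 holds -

-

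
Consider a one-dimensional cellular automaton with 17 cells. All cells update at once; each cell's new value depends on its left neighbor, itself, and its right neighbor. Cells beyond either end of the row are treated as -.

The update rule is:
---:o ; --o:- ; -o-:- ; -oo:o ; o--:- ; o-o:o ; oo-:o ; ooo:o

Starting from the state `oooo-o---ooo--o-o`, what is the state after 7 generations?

ooooo--o-ooo---o-
ooooo---oooo-o---
ooooo-o-ooooo--oo
oooooo-oooooo--oo
ooooooooooooo--oo
ooooooooooooo--oo  (fixed point — unchanged through generation 7)

ooooooooooooo--oo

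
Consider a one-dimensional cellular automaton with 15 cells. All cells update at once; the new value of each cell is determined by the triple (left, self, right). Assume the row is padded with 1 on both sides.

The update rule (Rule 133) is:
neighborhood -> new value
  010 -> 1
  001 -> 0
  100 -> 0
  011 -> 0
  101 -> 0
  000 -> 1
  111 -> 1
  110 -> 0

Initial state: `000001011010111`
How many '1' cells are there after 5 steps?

4

011101000010011
001001011010001
001001000010100
001001011010100
001001000010100
count of 1: 4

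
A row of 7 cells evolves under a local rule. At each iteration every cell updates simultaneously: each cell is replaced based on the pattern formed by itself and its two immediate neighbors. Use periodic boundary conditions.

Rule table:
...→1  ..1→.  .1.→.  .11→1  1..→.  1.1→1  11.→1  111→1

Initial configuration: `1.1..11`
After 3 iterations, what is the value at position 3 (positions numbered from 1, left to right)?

iteration 1: 11...11
iteration 2: 11.1.11
iteration 3: 111.111
position 3 holds 1

1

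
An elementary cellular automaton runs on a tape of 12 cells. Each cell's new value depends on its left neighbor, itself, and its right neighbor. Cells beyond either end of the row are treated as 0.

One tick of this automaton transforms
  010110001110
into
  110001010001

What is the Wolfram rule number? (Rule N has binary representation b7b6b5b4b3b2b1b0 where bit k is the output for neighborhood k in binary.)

position 9: 111 → 0  (bit 7 = 0)
position 4: 110 → 0  (bit 6 = 0)
position 2: 101 → 0  (bit 5 = 0)
position 5: 100 → 1  (bit 4 = 1)
position 3: 011 → 0  (bit 3 = 0)
position 1: 010 → 1  (bit 2 = 1)
position 0: 001 → 1  (bit 1 = 1)
position 6: 000 → 0  (bit 0 = 0)
bits b7..b0 = 00010110 = 22

22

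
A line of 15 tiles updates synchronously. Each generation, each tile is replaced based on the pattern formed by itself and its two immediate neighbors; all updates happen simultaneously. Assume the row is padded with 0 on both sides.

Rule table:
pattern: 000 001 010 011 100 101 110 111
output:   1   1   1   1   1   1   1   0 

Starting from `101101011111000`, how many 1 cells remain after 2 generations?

generation 1: 111111110001111
generation 2: 100000011111001
count of 1: 7

7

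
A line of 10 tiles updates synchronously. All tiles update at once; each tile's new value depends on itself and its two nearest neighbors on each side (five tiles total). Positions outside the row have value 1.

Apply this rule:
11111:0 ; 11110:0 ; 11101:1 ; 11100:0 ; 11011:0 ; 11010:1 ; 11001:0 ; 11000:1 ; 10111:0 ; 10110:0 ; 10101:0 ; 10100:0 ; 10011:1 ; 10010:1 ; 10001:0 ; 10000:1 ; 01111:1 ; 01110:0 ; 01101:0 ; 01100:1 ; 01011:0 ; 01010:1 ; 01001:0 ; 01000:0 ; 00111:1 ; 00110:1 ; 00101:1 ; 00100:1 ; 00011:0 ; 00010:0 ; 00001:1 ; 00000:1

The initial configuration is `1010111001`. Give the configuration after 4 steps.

0000011011

1100000011
0011111011
0111001001
0000011011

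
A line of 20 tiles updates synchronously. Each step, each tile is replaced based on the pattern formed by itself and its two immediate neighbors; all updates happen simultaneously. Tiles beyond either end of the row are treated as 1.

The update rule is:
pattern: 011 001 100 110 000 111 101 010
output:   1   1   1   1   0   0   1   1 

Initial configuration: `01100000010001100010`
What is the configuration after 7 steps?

step 1: 11110000111011110111
step 2: 00011001101110011100
step 3: 10111111111011110111
step 4: 11100000001110011100
step 5: 00110000011011110111
step 6: 11111000111110011100
step 7: 00001101100011110111

00001101100011110111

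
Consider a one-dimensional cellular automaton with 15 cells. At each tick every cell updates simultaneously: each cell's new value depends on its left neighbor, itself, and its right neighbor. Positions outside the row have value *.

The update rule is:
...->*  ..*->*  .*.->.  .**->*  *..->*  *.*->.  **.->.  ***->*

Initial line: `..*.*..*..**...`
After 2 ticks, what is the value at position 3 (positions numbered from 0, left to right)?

*

**...**.***.***
*.****..**..***
position 3 holds *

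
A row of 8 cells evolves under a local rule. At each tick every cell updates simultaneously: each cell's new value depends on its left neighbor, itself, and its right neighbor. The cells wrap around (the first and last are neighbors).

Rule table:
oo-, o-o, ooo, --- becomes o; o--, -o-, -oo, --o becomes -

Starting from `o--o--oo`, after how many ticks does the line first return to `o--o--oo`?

o------o
o-oooo--
-o-ooo--
--o-oo-o
---o-oo-
oo--o-o-
-o---o-o
o--o--o-
-------o
-ooooo--
--oooo-o
---oooo-
oo--ooo-
-o---ooo
o--o--oo

15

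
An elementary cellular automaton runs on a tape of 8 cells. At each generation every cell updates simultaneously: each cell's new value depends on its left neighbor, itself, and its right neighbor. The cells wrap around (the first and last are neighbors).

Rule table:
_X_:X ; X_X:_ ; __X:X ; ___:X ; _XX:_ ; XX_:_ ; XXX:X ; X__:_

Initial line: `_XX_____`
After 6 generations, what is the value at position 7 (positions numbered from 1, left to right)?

_

X___XXXX
__XX_XXX
_X____X_
XX_XXXX_
____XX__
XXXX___X
position 7 holds _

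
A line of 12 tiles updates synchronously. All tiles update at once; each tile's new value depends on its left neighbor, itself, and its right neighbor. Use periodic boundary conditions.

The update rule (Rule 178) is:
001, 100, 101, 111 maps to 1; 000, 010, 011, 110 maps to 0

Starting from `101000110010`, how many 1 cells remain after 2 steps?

6

010101001101
101010110010
count of 1: 6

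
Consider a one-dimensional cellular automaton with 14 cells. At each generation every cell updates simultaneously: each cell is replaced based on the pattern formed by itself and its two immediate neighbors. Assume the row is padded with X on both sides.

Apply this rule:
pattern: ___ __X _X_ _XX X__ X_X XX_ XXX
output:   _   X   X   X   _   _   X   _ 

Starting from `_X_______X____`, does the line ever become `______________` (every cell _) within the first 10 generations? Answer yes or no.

no

generation 1: _X______XX___X
generation 2: _X_____XXX__XX
generation 3: _X____XX_X_XX_
generation 4: _X___XXX_X_XX_
generation 5: _X__XX_X_X_XX_
generation 6: _X_XXX_X_X_XX_
generation 7: _X_X_X_X_X_XX_
generation 8: _X_X_X_X_X_XX_  (fixed point — unchanged through generation 10)
generation 10 is _X_X_X_X_X_XX_, still not uniform _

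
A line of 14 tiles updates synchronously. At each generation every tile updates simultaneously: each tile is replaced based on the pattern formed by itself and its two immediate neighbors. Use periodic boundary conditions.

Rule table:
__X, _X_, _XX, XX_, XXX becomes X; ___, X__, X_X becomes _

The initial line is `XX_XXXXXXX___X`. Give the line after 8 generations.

XX_XXXXXXX__XX
XX_XXXXXXX_XXX
XX_XXXXXXX_XXX  (fixed point — unchanged through generation 8)

XX_XXXXXXX_XXX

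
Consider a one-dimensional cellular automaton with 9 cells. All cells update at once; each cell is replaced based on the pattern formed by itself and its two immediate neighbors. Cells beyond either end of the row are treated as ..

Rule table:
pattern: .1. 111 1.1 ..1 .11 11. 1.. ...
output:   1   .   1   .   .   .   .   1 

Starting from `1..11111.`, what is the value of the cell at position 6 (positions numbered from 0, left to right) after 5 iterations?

.

iteration 1: 1........
iteration 2: 1.1111111
iteration 3: 11.......
iteration 4: ...111111
iteration 5: 11.......
position 6 holds .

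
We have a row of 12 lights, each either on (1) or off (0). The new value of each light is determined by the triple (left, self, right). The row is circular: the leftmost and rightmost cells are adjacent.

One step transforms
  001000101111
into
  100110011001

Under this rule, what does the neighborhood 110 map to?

At position 11 the neighborhood is 110; the next row has 1 there.

1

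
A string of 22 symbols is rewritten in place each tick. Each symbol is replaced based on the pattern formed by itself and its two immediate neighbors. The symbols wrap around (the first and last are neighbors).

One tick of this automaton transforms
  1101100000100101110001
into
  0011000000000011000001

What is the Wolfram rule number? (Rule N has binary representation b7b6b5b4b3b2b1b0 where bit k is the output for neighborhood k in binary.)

position 0: 111 → 0  (bit 7 = 0)
position 1: 110 → 0  (bit 6 = 0)
position 2: 101 → 1  (bit 5 = 1)
position 5: 100 → 0  (bit 4 = 0)
position 3: 011 → 1  (bit 3 = 1)
position 10: 010 → 0  (bit 2 = 0)
position 9: 001 → 0  (bit 1 = 0)
position 6: 000 → 0  (bit 0 = 0)
bits b7..b0 = 00101000 = 40

40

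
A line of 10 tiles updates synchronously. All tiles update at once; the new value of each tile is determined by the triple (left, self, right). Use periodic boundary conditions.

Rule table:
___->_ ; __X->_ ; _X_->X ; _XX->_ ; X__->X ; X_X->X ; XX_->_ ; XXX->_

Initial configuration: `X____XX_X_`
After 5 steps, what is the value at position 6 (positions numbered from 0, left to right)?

_

step 1: XX_____XXX
step 2: __X_______
step 3: __XX______
step 4: ____X_____
step 5: ____XX____
position 6 holds _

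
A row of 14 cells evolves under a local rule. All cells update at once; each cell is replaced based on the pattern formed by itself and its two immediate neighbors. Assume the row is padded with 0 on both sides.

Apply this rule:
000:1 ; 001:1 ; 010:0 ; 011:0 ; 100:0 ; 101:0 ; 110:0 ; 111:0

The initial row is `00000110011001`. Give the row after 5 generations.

11111000100010
00000011001100
11111100010001
00000001100110
11111110001000

11111110001000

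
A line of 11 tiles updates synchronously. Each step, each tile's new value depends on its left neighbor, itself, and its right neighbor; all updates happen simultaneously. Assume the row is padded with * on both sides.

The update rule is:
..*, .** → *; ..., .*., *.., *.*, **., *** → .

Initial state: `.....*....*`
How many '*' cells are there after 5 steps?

step 1: ....*....**
step 2: ...*....**.
step 3: ..*....**..
step 4: .*....**..*
step 5: .....**..**
count of *: 4

4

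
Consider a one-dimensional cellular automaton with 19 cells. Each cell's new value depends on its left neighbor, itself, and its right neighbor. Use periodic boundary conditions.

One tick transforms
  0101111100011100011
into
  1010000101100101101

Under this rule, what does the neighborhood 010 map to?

0

At position 1 the neighborhood is 010; the next row has 0 there.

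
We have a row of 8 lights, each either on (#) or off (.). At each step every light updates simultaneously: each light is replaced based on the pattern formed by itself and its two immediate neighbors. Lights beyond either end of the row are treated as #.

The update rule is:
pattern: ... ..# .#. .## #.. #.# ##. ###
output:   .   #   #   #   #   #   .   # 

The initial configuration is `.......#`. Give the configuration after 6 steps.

.#######

#.....##
.#...###
###.####
##.#####
#.######
.#######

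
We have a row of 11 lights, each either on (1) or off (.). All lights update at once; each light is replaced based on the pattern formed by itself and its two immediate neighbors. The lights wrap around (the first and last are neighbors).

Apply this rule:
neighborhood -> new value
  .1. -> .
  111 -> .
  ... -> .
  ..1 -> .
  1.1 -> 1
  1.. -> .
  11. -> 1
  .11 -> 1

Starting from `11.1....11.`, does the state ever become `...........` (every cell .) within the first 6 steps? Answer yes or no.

111.....111
..1.....1..
...........
all cells are . at step 3

yes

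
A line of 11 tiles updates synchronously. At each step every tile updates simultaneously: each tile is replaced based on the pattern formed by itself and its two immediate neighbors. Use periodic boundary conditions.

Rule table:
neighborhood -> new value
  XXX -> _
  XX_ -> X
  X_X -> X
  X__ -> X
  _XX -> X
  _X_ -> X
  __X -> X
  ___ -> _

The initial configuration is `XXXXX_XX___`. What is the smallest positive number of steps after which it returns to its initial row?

11

step 1: X___XXXXX_X
step 2: XX_XX___XXX
step 3: _XXXXX_XX__
step 4: XX___XXXXX_
step 5: XXX_XX___XX
step 6: __XXXXX_XX_
step 7: _XX___XXXXX
step 8: XXXX_XX___X
step 9: ___XXXXX_XX
step 10: X_XX___XXXX
step 11: XXXXX_XX___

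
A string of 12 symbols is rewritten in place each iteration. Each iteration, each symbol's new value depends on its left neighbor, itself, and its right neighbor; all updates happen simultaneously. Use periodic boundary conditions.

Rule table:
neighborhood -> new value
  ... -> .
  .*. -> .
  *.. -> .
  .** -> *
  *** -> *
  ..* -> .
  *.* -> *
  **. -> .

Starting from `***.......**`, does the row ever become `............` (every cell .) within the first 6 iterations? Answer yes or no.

iteration 1: **........**
iteration 2: *.........**
iteration 3: ..........**
iteration 4: ..........*.
iteration 5: ............
all cells are . at iteration 5

yes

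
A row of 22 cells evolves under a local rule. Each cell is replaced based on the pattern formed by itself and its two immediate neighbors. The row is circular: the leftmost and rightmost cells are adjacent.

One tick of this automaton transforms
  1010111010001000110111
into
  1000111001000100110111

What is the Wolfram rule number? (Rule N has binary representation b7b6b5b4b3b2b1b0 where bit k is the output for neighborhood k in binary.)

position 5: 111 → 1  (bit 7 = 1)
position 0: 110 → 1  (bit 6 = 1)
position 1: 101 → 0  (bit 5 = 0)
position 9: 100 → 1  (bit 4 = 1)
position 4: 011 → 1  (bit 3 = 1)
position 2: 010 → 0  (bit 2 = 0)
position 11: 001 → 0  (bit 1 = 0)
position 10: 000 → 0  (bit 0 = 0)
bits b7..b0 = 11011000 = 216

216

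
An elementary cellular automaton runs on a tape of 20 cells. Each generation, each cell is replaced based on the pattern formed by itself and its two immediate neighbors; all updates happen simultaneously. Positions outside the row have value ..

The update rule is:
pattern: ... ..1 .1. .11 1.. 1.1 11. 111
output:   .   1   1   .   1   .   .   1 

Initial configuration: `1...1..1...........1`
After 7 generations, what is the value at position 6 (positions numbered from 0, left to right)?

.

generation 1: 11.111111.........11
generation 2: ....1111.1.......1..
generation 3: ...1.11..11.....111.
generation 4: ..11...11..1...1.1.1
generation 5: .1..1.1..1111.11.1.1
generation 6: 11111.111.11.....1.1
generation 7: .111...1....1...11.1
position 6 holds .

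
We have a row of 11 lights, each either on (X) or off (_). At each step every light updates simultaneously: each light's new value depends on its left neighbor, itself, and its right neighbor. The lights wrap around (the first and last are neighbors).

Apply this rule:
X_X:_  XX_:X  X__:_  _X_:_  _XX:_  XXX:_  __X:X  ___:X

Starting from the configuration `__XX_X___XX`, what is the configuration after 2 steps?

_____XX_X__

step 1: _X_X___XX_X
step 2: _____XX_X__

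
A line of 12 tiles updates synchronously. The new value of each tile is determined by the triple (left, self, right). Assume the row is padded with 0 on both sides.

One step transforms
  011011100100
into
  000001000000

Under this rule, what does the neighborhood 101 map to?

0

At position 3 the neighborhood is 101; the next row has 0 there.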